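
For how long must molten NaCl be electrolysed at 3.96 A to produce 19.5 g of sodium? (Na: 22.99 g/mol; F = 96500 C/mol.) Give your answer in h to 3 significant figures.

n(Na) = 19.5 / 22.99 = 0.8482 mol
Na⁺ + e⁻ → Na, so n(e⁻) = 0.8482 mol
Q = 0.8482 × 96500 = 81850 C
t = Q / I = 81850 / 3.96 = 20670 s = 5.74 h

5.74 h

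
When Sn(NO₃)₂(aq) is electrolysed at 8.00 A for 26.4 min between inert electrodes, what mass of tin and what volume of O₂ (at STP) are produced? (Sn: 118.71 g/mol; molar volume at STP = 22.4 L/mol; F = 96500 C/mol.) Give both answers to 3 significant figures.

7.79 g Sn; 0.735 L O₂

Q = 8.00 × 1584 = 12670 C; n(e⁻) = 12670 / 96500 = 0.1313 mol
Cathode: Sn²⁺ + 2e⁻ → Sn → n(Sn) = 0.1313/2 = 0.06565 mol → 7.79 g
Anode: 2H₂O → O₂ + 4H⁺ + 4e⁻ → n(O₂) = 0.1313/4 = 0.03283 mol → 0.735 L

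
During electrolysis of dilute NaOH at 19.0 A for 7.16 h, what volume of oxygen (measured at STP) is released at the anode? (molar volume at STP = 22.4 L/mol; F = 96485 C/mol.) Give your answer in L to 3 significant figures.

Q = It = 19.0 × 25776 = 4.897×10^5 C
n(e⁻) = 4.897×10^5 / 96485 = 5.075 mol
2H₂O → O₂ + 4H⁺ + 4e⁻, so n(O₂) = 5.075 / 4 = 1.269 mol
V = 1.269 × 22.4 = 28.43 L

28.4 L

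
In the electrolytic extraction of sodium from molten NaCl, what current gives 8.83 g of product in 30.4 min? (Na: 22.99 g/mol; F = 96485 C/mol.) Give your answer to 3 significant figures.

n(Na) = 8.83 / 22.99 = 0.3841 mol
Na⁺ + e⁻ → Na, so n(e⁻) = 0.3841 mol
Q = 0.3841 × 96485 = 37060 C
I = Q / t = 37060 / 1824 s = 20.3 A

20.3 A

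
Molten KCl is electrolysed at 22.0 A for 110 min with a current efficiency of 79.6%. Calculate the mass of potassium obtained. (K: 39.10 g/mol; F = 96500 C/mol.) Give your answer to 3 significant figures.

Q = 22.0 × 6600 = 1.452×10^5 C
n(e⁻) = 1.452×10^5 / 96500 = 1.505 mol
K⁺ + e⁻ → K, so theoretical m(K) = 1.505 × 39.10 = 58.85 g
Actual mass = 79.6% × 58.85 = 46.8 g

46.8 g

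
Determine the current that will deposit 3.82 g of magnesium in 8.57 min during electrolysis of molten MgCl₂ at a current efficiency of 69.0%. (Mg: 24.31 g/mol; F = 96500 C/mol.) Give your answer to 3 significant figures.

85.5 A

n(Mg) = 3.82 / 24.31 = 0.1571 mol
Mg²⁺ + 2e⁻ → Mg, so n(e⁻) = 2 × 0.1571 = 0.3142 mol
Q = 0.3142 × 96500 / 0.690 = 43940 C
I = Q / t = 43940 / 514.2 s = 85.5 A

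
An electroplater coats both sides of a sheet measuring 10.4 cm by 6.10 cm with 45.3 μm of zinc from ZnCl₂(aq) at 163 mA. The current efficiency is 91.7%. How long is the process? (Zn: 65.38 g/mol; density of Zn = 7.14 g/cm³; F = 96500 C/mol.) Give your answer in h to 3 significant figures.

22.5 h

Plated area = 2 × 10.4 × 6.10 = 126.9 cm²
Volume = 126.9 × 45.3×10⁻⁴ cm = 0.5749 cm³
m(Zn) = 0.5749 × 7.14 = 4.105 g
n(Zn) = 4.105 / 65.38 = 0.06279 mol; n(e⁻) = 2 × 0.06279 = 0.1256 mol
Q = 0.1256 × 96500 / 0.917 = 13220 C
t = 13220 / 0.163 = 81100 s = 22.5 h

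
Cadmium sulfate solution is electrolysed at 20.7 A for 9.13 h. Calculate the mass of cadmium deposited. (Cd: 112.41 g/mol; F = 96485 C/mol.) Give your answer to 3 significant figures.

Q = 20.7 A × 32868 s = 6.804×10^5 C
Moles of electrons = 6.804×10^5 / 96485 = 7.052 mol
Cd²⁺ + 2e⁻ → Cd, so n(Cd) = 7.052 / 2 = 3.526 mol
m = 3.526 × 112.41 = 396 g

396 g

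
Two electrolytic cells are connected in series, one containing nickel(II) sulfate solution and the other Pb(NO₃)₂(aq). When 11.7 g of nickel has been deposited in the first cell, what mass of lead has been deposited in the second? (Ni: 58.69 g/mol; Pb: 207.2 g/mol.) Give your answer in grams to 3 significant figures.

n(Ni) = 11.7 / 58.69 = 0.1994 mol
Ni²⁺ + 2e⁻ → Ni, so n(e⁻) = 2 × 0.1994 = 0.3988 mol
The cells are in series, so the same charge (and hence the same n(e⁻) = 0.3988 mol) passes through both.
Pb²⁺ + 2e⁻ → Pb, so n(Pb) = 0.3988 / 2 = 0.1994 mol
m(Pb) = 0.1994 × 207.2 = 41.3 g

41.3 g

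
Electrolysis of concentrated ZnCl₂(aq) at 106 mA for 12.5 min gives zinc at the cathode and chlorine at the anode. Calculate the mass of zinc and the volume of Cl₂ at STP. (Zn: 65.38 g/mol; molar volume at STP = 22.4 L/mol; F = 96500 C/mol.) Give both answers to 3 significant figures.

Q = 0.106 × 750 = 79.50 C; n(e⁻) = 79.50 / 96500 = 8.238×10^-4 mol
Cathode: Zn²⁺ + 2e⁻ → Zn → n(Zn) = 8.238×10^-4/2 = 4.119×10^-4 mol → 0.0269 g
Anode: 2Cl⁻ → Cl₂ + 2e⁻ → n(Cl₂) = 8.238×10^-4/2 = 4.119×10^-4 mol → 0.00923 L

0.0269 g Zn; 0.00923 L Cl₂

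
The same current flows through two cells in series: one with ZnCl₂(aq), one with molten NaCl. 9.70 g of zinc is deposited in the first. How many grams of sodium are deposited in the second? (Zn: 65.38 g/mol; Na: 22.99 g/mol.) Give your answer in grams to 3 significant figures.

n(Zn) = 9.70 / 65.38 = 0.1484 mol
Zn²⁺ + 2e⁻ → Zn, so n(e⁻) = 2 × 0.1484 = 0.2968 mol
Since the cells are in series, n(e⁻) in the Na cell is also 0.2968 mol.
Na⁺ + e⁻ → Na, so n(Na) = 0.2968 mol
m(Na) = 0.2968 × 22.99 = 6.82 g

6.82 g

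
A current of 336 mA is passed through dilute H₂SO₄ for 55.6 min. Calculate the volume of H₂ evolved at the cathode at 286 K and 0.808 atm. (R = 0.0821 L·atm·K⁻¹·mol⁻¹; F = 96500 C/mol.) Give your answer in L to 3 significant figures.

Charge passed = 0.336 × 3336 = 1121 C
Moles of electrons = 1121 / 96500 = 0.01162 mol
2H⁺ + 2e⁻ → H₂, so n(H₂) = 0.01162 / 2 = 0.005810 mol
V = nRT/P = 0.005810 × 0.0821 × 286 / 0.808 = 0.1688 L

0.169 L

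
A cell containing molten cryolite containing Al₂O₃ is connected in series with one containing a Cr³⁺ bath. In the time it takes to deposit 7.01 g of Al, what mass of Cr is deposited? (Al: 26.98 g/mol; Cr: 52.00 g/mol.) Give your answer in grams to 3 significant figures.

n(Al) = 7.01 / 26.98 = 0.2598 mol
Al³⁺ + 3e⁻ → Al, so n(e⁻) = 3 × 0.2598 = 0.7794 mol
In series, the same 0.7794 mol of electrons flows through the second cell.
Cr³⁺ + 3e⁻ → Cr, so n(Cr) = 0.7794 / 3 = 0.2598 mol
m(Cr) = 0.2598 × 52.00 = 13.5 g

13.5 g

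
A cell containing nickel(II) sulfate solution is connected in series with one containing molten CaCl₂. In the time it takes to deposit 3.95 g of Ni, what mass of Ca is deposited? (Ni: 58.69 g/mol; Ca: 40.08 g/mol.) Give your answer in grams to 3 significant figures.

n(Ni) = 3.95 / 58.69 = 0.06730 mol
Ni²⁺ + 2e⁻ → Ni, so n(e⁻) = 2 × 0.06730 = 0.1346 mol
The cells are in series, so the same charge (and hence the same n(e⁻) = 0.1346 mol) passes through both.
Ca²⁺ + 2e⁻ → Ca, so n(Ca) = 0.1346 / 2 = 0.06730 mol
m(Ca) = 0.06730 × 40.08 = 2.70 g

2.70 g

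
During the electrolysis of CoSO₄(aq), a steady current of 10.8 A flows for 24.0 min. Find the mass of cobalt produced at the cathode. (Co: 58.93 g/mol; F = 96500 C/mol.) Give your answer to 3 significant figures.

4.75 g

Q = It = 10.8 × 1440 = 15550 C
n(e⁻) = 15550 / 96500 = 0.1611 mol
Co²⁺ + 2e⁻ → Co, so n(Co) = 0.1611 / 2 = 0.08055 mol
m = 0.08055 × 58.93 = 4.75 g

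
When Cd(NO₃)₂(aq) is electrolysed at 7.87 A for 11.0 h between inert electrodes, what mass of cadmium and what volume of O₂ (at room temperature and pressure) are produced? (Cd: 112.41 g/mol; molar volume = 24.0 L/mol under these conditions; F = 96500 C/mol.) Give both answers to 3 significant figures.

Q = 7.87 × 39600 = 3.117×10^5 C; n(e⁻) = 3.117×10^5 / 96500 = 3.230 mol
Cathode: Cd²⁺ + 2e⁻ → Cd → n(Cd) = 3.230/2 = 1.615 mol → 182 g
Anode: 2H₂O → O₂ + 4H⁺ + 4e⁻ → n(O₂) = 3.230/4 = 0.8075 mol → 19.4 L

182 g Cd; 19.4 L O₂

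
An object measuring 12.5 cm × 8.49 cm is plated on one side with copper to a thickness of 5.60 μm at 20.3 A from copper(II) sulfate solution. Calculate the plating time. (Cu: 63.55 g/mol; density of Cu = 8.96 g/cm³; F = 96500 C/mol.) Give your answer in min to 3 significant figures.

Plated area = 12.5 × 8.49 = 106.1 cm²
Volume = 106.1 × 5.60×10⁻⁴ cm = 0.05942 cm³
m(Cu) = 0.05942 × 8.96 = 0.5324 g
n(Cu) = 0.5324 / 63.55 = 0.008378 mol; n(e⁻) = 2 × 0.008378 = 0.01676 mol
Q = 0.01676 × 96500 = 1617 C
t = 1617 / 20.3 = 79.66 s = 1.33 min

1.33 min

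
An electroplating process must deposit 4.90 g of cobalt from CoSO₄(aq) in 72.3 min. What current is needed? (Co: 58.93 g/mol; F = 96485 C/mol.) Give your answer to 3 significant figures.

3.70 A

n(Co) = 4.90 / 58.93 = 0.08315 mol
Co²⁺ + 2e⁻ → Co, so n(e⁻) = 2 × 0.08315 = 0.1663 mol
Q = 0.1663 × 96485 = 16050 C
I = Q / t = 16050 / 4338 s = 3.70 A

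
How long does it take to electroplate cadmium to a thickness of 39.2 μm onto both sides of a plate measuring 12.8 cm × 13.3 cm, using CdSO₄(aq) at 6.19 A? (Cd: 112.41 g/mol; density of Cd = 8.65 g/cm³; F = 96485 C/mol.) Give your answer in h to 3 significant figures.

Plated area = 2 × 12.8 × 13.3 = 340.5 cm²
Volume = 340.5 × 39.2×10⁻⁴ cm = 1.335 cm³
m(Cd) = 1.335 × 8.65 = 11.55 g
n(Cd) = 11.55 / 112.41 = 0.1027 mol; n(e⁻) = 2 × 0.1027 = 0.2054 mol
Q = 0.2054 × 96485 = 19820 C
t = 19820 / 6.19 = 3202 s = 0.889 h

0.889 h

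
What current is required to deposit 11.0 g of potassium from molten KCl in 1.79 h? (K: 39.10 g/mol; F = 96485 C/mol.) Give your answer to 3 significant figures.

4.21 A

n(K) = 11.0 / 39.10 = 0.2813 mol
K⁺ + e⁻ → K, so n(e⁻) = 0.2813 mol
Q = 0.2813 × 96485 = 27140 C
I = Q / t = 27140 / 6444 s = 4.21 A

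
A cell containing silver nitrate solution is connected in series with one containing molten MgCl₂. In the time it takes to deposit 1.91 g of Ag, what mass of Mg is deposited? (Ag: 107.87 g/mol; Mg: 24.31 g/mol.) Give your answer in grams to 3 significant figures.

0.215 g

n(Ag) = 1.91 / 107.87 = 0.01771 mol
Ag⁺ + e⁻ → Ag, so n(e⁻) = 0.01771 mol
Same current for the same time ⇒ same n(e⁻) = 0.01771 mol in both cells.
Mg²⁺ + 2e⁻ → Mg, so n(Mg) = 0.01771 / 2 = 0.008855 mol
m(Mg) = 0.008855 × 24.31 = 0.215 g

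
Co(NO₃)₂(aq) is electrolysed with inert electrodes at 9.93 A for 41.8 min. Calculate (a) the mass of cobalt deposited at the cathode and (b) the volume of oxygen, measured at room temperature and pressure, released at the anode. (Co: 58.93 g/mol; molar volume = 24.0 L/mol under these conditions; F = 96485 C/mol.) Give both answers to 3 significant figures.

Q = 9.93 × 2508 = 24900 C; n(e⁻) = 24900 / 96485 = 0.2581 mol
Cathode: Co²⁺ + 2e⁻ → Co → n(Co) = 0.2581/2 = 0.1291 mol → 7.61 g
Anode: 2H₂O → O₂ + 4H⁺ + 4e⁻ → n(O₂) = 0.2581/4 = 0.06453 mol → 1.55 L

7.61 g Co; 1.55 L O₂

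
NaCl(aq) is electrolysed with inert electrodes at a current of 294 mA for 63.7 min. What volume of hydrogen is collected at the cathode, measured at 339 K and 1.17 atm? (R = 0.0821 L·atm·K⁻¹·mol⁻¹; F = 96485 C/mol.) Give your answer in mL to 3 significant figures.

Q = It = 0.294 × 3822 = 1124 C
n(e⁻) = 1124 / 96485 = 0.01165 mol
2H⁺ + 2e⁻ → H₂, so n(H₂) = 0.01165 / 2 = 0.005825 mol
V = nRT/P = 0.005825 × 0.0821 × 339 / 1.17 = 0.1386 L
= 139 mL

139 mL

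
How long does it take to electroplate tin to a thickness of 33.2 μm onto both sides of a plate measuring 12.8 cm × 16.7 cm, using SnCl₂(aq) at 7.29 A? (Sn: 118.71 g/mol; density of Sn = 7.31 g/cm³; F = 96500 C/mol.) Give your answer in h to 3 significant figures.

0.643 h

Plated area = 2 × 12.8 × 16.7 = 427.5 cm²
Volume = 427.5 × 33.2×10⁻⁴ cm = 1.419 cm³
m(Sn) = 1.419 × 7.31 = 10.37 g
n(Sn) = 10.37 / 118.71 = 0.08736 mol; n(e⁻) = 2 × 0.08736 = 0.1747 mol
Q = 0.1747 × 96500 = 16860 C
t = 16860 / 7.29 = 2313 s = 0.643 h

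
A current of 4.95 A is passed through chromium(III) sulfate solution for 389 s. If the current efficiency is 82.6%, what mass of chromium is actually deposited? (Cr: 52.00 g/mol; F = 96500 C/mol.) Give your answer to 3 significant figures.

Q = 4.95 × 389 = 1926 C
n(e⁻) = 1926 / 96500 = 0.01996 mol
Cr³⁺ + 3e⁻ → Cr, so theoretical m(Cr) = 0.006653 × 52.00 = 0.3460 g
Actual mass = 82.6% × 0.3460 = 0.286 g

0.286 g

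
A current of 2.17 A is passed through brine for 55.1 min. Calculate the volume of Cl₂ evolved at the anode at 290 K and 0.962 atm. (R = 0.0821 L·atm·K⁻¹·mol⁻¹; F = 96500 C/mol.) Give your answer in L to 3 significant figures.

0.920 L

Q = It = 2.17 × 3306 = 7174 C
n(e⁻) = Q/F = 7174/96500 = 0.07434 mol
2Cl⁻ → Cl₂ + 2e⁻, so n(Cl₂) = 0.07434 / 2 = 0.03717 mol
V = nRT/P = 0.03717 × 0.0821 × 290 / 0.962 = 0.9199 L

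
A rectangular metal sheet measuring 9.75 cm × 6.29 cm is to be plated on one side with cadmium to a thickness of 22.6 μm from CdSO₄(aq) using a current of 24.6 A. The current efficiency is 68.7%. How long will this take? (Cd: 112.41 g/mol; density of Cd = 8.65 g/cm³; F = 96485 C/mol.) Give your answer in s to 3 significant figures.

Plated area = 9.75 × 6.29 = 61.33 cm²
Volume = 61.33 × 22.6×10⁻⁴ cm = 0.1386 cm³
m(Cd) = 0.1386 × 8.65 = 1.199 g
n(Cd) = 1.199 / 112.41 = 0.01067 mol; n(e⁻) = 2 × 0.01067 = 0.02134 mol
Q = 0.02134 × 96485 / 0.687 = 2997 C
t = 2997 / 24.6 = 121.8 s

122 s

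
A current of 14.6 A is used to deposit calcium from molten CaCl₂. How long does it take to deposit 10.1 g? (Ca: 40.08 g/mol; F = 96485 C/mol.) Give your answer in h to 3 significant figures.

0.925 h

n(Ca) = 10.1 / 40.08 = 0.2520 mol
Ca²⁺ + 2e⁻ → Ca, so n(e⁻) = 2 × 0.2520 = 0.5040 mol
Q = 0.5040 × 96485 = 48630 C
t = Q / I = 48630 / 14.6 = 3331 s = 0.925 h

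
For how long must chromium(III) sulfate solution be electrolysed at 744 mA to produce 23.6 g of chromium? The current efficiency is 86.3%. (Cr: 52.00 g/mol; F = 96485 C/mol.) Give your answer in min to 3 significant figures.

n(Cr) = 23.6 / 52.00 = 0.4538 mol
Cr³⁺ + 3e⁻ → Cr, so n(e⁻) = 3 × 0.4538 = 1.361 mol
Q = 1.361 × 96485 / 0.863 = 1.522×10^5 C
t = Q / I = 1.522×10^5 / 0.744 = 2.046×10^5 s = 3410 min

3410 min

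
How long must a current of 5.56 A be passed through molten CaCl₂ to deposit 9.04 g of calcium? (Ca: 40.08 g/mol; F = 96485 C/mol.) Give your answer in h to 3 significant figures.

2.17 h

n(Ca) = 9.04 / 40.08 = 0.2255 mol
Ca²⁺ + 2e⁻ → Ca, so n(e⁻) = 2 × 0.2255 = 0.4510 mol
Q = 0.4510 × 96485 = 43510 C
t = Q / I = 43510 / 5.56 = 7826 s = 2.17 h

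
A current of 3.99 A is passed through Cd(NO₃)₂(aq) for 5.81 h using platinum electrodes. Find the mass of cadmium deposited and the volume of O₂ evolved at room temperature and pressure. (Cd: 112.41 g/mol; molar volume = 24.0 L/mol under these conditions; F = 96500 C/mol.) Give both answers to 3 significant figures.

Q = 3.99 × 20916 = 83450 C; n(e⁻) = 83450 / 96500 = 0.8648 mol
Cathode: Cd²⁺ + 2e⁻ → Cd → n(Cd) = 0.8648/2 = 0.4324 mol → 48.6 g
Anode: 2H₂O → O₂ + 4H⁺ + 4e⁻ → n(O₂) = 0.8648/4 = 0.2162 mol → 5.19 L

48.6 g Cd; 5.19 L O₂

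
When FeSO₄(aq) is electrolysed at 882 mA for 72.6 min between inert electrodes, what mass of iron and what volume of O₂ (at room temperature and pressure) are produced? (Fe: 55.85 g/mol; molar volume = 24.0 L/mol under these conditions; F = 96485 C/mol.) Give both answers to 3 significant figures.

1.11 g Fe; 0.239 L O₂

Q = 0.882 × 4356 = 3842 C; n(e⁻) = 3842 / 96485 = 0.03982 mol
Cathode: Fe²⁺ + 2e⁻ → Fe → n(Fe) = 0.03982/2 = 0.01991 mol → 1.11 g
Anode: 2H₂O → O₂ + 4H⁺ + 4e⁻ → n(O₂) = 0.03982/4 = 0.009955 mol → 0.239 L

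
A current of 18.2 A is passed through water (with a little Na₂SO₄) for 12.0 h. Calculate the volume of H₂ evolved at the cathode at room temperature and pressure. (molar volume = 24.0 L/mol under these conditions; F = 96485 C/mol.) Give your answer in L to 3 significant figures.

Q = It = 18.2 × 43200 = 7.862×10^5 C
Moles of electrons = 7.862×10^5 / 96485 = 8.148 mol
2H⁺ + 2e⁻ → H₂, so n(H₂) = 8.148 / 2 = 4.074 mol
V = 4.074 × 24.0 = 97.78 L

97.8 L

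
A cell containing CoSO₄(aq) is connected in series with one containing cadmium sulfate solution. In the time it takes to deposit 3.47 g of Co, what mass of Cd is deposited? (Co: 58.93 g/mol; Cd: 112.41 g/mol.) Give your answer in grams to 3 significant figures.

n(Co) = 3.47 / 58.93 = 0.05888 mol
Co²⁺ + 2e⁻ → Co, so n(e⁻) = 2 × 0.05888 = 0.1178 mol
Since the cells are in series, n(e⁻) in the Cd cell is also 0.1178 mol.
Cd²⁺ + 2e⁻ → Cd, so n(Cd) = 0.1178 / 2 = 0.05890 mol
m(Cd) = 0.05890 × 112.41 = 6.62 g

6.62 g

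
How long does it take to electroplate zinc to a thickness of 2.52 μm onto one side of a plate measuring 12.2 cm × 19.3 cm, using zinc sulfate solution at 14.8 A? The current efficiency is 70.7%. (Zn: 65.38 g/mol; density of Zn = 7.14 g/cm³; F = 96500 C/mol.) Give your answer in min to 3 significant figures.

1.99 min

Plated area = 12.2 × 19.3 = 235.5 cm²
Volume = 235.5 × 2.52×10⁻⁴ cm = 0.05935 cm³
m(Zn) = 0.05935 × 7.14 = 0.4238 g
n(Zn) = 0.4238 / 65.38 = 0.006482 mol; n(e⁻) = 2 × 0.006482 = 0.01296 mol
Q = 0.01296 × 96500 / 0.707 = 1769 C
t = 1769 / 14.8 = 119.5 s = 1.99 min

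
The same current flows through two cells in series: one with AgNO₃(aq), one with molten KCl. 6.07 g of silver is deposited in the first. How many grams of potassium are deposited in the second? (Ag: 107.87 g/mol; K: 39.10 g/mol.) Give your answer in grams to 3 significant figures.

n(Ag) = 6.07 / 107.87 = 0.05627 mol
Ag⁺ + e⁻ → Ag, so n(e⁻) = 0.05627 mol
In series, the same 0.05627 mol of electrons flows through the second cell.
K⁺ + e⁻ → K, so n(K) = 0.05627 mol
m(K) = 0.05627 × 39.10 = 2.20 g

2.20 g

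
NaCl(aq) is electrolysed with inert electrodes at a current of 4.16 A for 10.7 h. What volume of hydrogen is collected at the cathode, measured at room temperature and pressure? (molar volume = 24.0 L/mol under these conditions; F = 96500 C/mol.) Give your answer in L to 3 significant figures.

Charge passed = 4.16 × 38520 = 1.602×10^5 C
n(e⁻) = 1.602×10^5 / 96500 = 1.660 mol
2H⁺ + 2e⁻ → H₂, so n(H₂) = 1.660 / 2 = 0.8300 mol
V = 0.8300 × 24.0 = 19.92 L

19.9 L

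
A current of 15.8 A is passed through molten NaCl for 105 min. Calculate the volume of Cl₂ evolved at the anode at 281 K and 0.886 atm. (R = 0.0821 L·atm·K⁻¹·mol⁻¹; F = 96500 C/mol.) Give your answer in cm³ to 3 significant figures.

13400 cm³

Q = It = 15.8 × 6300 = 99540 C
Moles of electrons = 99540 / 96500 = 1.032 mol
2Cl⁻ → Cl₂ + 2e⁻, so n(Cl₂) = 1.032 / 2 = 0.5160 mol
V = nRT/P = 0.5160 × 0.0821 × 281 / 0.886 = 13.44 L
= 13400 cm³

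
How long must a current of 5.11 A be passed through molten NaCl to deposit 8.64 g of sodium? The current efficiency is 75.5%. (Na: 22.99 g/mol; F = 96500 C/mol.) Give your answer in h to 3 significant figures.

2.61 h

n(Na) = 8.64 / 22.99 = 0.3758 mol
Na⁺ + e⁻ → Na, so n(e⁻) = 0.3758 mol
Q = 0.3758 × 96500 / 0.755 = 48030 C
t = Q / I = 48030 / 5.11 = 9399 s = 2.61 h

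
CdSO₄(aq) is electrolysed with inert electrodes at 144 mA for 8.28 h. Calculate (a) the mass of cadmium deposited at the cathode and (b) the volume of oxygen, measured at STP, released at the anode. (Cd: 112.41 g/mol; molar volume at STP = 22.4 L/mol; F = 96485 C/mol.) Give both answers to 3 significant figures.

2.50 g Cd; 0.249 L O₂

Q = 0.144 × 29808 = 4292 C; n(e⁻) = 4292 / 96485 = 0.04448 mol
Cathode: Cd²⁺ + 2e⁻ → Cd → n(Cd) = 0.04448/2 = 0.02224 mol → 2.50 g
Anode: 2H₂O → O₂ + 4H⁺ + 4e⁻ → n(O₂) = 0.04448/4 = 0.01112 mol → 0.249 L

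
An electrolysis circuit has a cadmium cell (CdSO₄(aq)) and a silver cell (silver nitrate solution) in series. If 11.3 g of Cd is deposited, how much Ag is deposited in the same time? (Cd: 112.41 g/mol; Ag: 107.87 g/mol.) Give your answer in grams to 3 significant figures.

n(Cd) = 11.3 / 112.41 = 0.1005 mol
Cd²⁺ + 2e⁻ → Cd, so n(e⁻) = 2 × 0.1005 = 0.2010 mol
Since the cells are in series, n(e⁻) in the Ag cell is also 0.2010 mol.
Ag⁺ + e⁻ → Ag, so n(Ag) = 0.2010 mol
m(Ag) = 0.2010 × 107.87 = 21.7 g

21.7 g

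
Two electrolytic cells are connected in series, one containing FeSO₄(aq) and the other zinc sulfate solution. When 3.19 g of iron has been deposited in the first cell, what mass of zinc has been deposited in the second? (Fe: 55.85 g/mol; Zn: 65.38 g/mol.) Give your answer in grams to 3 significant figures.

3.73 g

n(Fe) = 3.19 / 55.85 = 0.05712 mol
Fe²⁺ + 2e⁻ → Fe, so n(e⁻) = 2 × 0.05712 = 0.1142 mol
Same current for the same time ⇒ same n(e⁻) = 0.1142 mol in both cells.
Zn²⁺ + 2e⁻ → Zn, so n(Zn) = 0.1142 / 2 = 0.05710 mol
m(Zn) = 0.05710 × 65.38 = 3.73 g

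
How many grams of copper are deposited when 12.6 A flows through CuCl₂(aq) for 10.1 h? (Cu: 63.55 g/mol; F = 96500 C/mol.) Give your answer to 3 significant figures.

Q = 12.6 A × 36360 s = 4.581×10^5 C
n(e⁻) = 4.581×10^5 / 96500 = 4.747 mol
Cu²⁺ + 2e⁻ → Cu, so n(Cu) = 4.747 / 2 = 2.374 mol
m = 2.374 × 63.55 = 151 g

151 g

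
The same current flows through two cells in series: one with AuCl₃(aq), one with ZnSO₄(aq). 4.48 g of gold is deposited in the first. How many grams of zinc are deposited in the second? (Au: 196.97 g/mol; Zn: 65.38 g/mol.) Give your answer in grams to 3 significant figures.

2.23 g

n(Au) = 4.48 / 196.97 = 0.02274 mol
Au³⁺ + 3e⁻ → Au, so n(e⁻) = 3 × 0.02274 = 0.06822 mol
Same current for the same time ⇒ same n(e⁻) = 0.06822 mol in both cells.
Zn²⁺ + 2e⁻ → Zn, so n(Zn) = 0.06822 / 2 = 0.03411 mol
m(Zn) = 0.03411 × 65.38 = 2.23 g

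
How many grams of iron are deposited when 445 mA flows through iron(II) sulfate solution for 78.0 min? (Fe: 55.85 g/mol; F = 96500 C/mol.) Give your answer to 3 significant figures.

0.603 g

Q = It = 0.445 × 4680 = 2083 C
Moles of electrons = 2083 / 96500 = 0.02159 mol
Fe²⁺ + 2e⁻ → Fe, so n(Fe) = 0.02159 / 2 = 0.01080 mol
m = 0.01080 × 55.85 = 0.603 g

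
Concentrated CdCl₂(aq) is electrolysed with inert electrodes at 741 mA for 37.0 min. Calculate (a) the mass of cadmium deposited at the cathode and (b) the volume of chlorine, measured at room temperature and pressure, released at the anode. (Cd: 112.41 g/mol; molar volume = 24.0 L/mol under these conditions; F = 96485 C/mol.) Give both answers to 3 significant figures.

Q = 0.741 × 2220 = 1645 C; n(e⁻) = 1645 / 96485 = 0.01705 mol
Cathode: Cd²⁺ + 2e⁻ → Cd → n(Cd) = 0.01705/2 = 0.008525 mol → 0.958 g
Anode: 2Cl⁻ → Cl₂ + 2e⁻ → n(Cl₂) = 0.01705/2 = 0.008525 mol → 0.205 L

0.958 g Cd; 0.205 L Cl₂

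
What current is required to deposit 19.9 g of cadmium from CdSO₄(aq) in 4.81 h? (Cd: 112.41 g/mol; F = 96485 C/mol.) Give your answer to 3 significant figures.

1.97 A

n(Cd) = 19.9 / 112.41 = 0.1770 mol
Cd²⁺ + 2e⁻ → Cd, so n(e⁻) = 2 × 0.1770 = 0.3540 mol
Q = 0.3540 × 96485 = 34160 C
I = Q / t = 34160 / 17316 s = 1.97 A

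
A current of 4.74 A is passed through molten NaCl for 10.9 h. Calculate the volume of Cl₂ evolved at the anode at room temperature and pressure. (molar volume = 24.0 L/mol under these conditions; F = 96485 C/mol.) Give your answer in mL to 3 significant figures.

Q = It = 4.74 × 39240 = 1.860×10^5 C
n(e⁻) = Q/F = 1.860×10^5/96485 = 1.928 mol
2Cl⁻ → Cl₂ + 2e⁻, so n(Cl₂) = 1.928 / 2 = 0.9640 mol
V = 0.9640 × 24.0 = 23.14 L
= 23100 mL

23100 mL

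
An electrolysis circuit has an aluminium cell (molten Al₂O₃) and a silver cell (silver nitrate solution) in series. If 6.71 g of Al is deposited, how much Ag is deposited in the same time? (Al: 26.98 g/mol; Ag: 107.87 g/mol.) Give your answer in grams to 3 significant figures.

80.5 g

n(Al) = 6.71 / 26.98 = 0.2487 mol
Al³⁺ + 3e⁻ → Al, so n(e⁻) = 3 × 0.2487 = 0.7461 mol
The cells are in series, so the same charge (and hence the same n(e⁻) = 0.7461 mol) passes through both.
Ag⁺ + e⁻ → Ag, so n(Ag) = 0.7461 mol
m(Ag) = 0.7461 × 107.87 = 80.5 g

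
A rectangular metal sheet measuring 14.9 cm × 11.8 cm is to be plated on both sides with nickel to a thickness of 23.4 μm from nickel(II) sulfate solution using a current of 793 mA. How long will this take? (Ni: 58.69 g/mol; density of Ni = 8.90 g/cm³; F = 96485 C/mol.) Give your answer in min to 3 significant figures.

506 min

Plated area = 2 × 14.9 × 11.8 = 351.6 cm²
Volume = 351.6 × 23.4×10⁻⁴ cm = 0.8227 cm³
m(Ni) = 0.8227 × 8.90 = 7.322 g
n(Ni) = 7.322 / 58.69 = 0.1248 mol; n(e⁻) = 2 × 0.1248 = 0.2496 mol
Q = 0.2496 × 96485 = 24080 C
t = 24080 / 0.793 = 30370 s = 506 min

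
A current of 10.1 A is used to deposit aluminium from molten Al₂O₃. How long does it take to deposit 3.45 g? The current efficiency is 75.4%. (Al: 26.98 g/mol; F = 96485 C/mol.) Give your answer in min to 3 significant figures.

81.0 min

n(Al) = 3.45 / 26.98 = 0.1279 mol
Al³⁺ + 3e⁻ → Al, so n(e⁻) = 3 × 0.1279 = 0.3837 mol
Q = 0.3837 × 96485 / 0.754 = 49100 C
t = Q / I = 49100 / 10.1 = 4861 s = 81.0 min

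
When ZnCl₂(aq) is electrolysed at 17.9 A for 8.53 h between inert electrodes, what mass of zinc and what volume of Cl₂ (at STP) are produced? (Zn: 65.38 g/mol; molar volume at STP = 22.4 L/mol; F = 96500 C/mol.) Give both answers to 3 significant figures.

186 g Zn; 63.8 L Cl₂

Q = 17.9 × 30708 = 5.497×10^5 C; n(e⁻) = 5.497×10^5 / 96500 = 5.696 mol
Cathode: Zn²⁺ + 2e⁻ → Zn → n(Zn) = 5.696/2 = 2.848 mol → 186 g
Anode: 2Cl⁻ → Cl₂ + 2e⁻ → n(Cl₂) = 5.696/2 = 2.848 mol → 63.8 L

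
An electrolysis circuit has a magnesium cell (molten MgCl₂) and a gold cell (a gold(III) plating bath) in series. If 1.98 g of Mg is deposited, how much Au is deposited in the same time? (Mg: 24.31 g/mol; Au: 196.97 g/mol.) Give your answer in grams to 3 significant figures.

n(Mg) = 1.98 / 24.31 = 0.08145 mol
Mg²⁺ + 2e⁻ → Mg, so n(e⁻) = 2 × 0.08145 = 0.1629 mol
Same current for the same time ⇒ same n(e⁻) = 0.1629 mol in both cells.
Au³⁺ + 3e⁻ → Au, so n(Au) = 0.1629 / 3 = 0.05430 mol
m(Au) = 0.05430 × 196.97 = 10.7 g

10.7 g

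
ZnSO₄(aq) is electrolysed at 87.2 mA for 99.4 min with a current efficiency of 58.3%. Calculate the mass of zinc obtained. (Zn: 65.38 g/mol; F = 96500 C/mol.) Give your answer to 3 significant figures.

Q = 0.0872 × 5964 = 520.1 C
n(e⁻) = 520.1 / 96500 = 0.005390 mol
Zn²⁺ + 2e⁻ → Zn, so theoretical m(Zn) = 0.002695 × 65.38 = 0.1762 g
Actual mass = 58.3% × 0.1762 = 0.103 g

0.103 g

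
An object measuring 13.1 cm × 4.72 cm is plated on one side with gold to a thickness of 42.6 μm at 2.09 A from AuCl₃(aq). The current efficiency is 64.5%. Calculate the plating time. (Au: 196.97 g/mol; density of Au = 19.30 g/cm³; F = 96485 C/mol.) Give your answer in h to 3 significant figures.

Plated area = 13.1 × 4.72 = 61.83 cm²
Volume = 61.83 × 42.6×10⁻⁴ cm = 0.2634 cm³
m(Au) = 0.2634 × 19.30 = 5.084 g
n(Au) = 5.084 / 196.97 = 0.02581 mol; n(e⁻) = 3 × 0.02581 = 0.07743 mol
Q = 0.07743 × 96485 / 0.645 = 11580 C
t = 11580 / 2.09 = 5541 s = 1.54 h

1.54 h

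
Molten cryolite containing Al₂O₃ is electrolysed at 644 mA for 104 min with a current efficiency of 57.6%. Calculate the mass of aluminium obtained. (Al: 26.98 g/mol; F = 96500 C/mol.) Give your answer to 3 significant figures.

Q = 0.644 × 6240 = 4019 C
n(e⁻) = 4019 / 96500 = 0.04165 mol
Al³⁺ + 3e⁻ → Al, so theoretical m(Al) = 0.01388 × 26.98 = 0.3745 g
Actual mass = 57.6% × 0.3745 = 0.216 g

0.216 g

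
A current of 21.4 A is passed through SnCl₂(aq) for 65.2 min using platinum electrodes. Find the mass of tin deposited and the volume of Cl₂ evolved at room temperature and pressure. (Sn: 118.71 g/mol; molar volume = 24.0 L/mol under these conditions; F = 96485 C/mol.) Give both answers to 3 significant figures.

Q = 21.4 × 3912 = 83720 C; n(e⁻) = 83720 / 96485 = 0.8677 mol
Cathode: Sn²⁺ + 2e⁻ → Sn → n(Sn) = 0.8677/2 = 0.4339 mol → 51.5 g
Anode: 2Cl⁻ → Cl₂ + 2e⁻ → n(Cl₂) = 0.8677/2 = 0.4339 mol → 10.4 L

51.5 g Sn; 10.4 L Cl₂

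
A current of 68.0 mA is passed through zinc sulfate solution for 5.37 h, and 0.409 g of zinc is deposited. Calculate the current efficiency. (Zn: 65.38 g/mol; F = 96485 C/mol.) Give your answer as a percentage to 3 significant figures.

Q = 0.0680 × 19332 = 1315 C
n(e⁻) = 1315 / 96485 = 0.01363 mol
Zn²⁺ + 2e⁻ → Zn, so theoretical n(Zn) = 0.006815 mol → 0.4456 g
Efficiency = 0.409 / 0.4456 = 0.9179 = 91.8%

91.8%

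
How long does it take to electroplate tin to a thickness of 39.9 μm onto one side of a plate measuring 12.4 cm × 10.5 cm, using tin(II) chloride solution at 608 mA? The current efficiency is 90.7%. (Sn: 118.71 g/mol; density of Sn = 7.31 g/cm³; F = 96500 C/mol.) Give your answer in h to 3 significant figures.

Plated area = 12.4 × 10.5 = 130.2 cm²
Volume = 130.2 × 39.9×10⁻⁴ cm = 0.5195 cm³
m(Sn) = 0.5195 × 7.31 = 3.798 g
n(Sn) = 3.798 / 118.71 = 0.03199 mol; n(e⁻) = 2 × 0.03199 = 0.06398 mol
Q = 0.06398 × 96500 / 0.907 = 6807 C
t = 6807 / 0.608 = 11200 s = 3.11 h

3.11 h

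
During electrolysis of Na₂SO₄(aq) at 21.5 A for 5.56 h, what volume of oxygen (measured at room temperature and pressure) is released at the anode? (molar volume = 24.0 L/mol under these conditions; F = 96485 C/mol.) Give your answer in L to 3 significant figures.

Charge passed = 21.5 × 20016 = 4.303×10^5 C
Moles of electrons = 4.303×10^5 / 96485 = 4.460 mol
2H₂O → O₂ + 4H⁺ + 4e⁻, so n(O₂) = 4.460 / 4 = 1.115 mol
V = 1.115 × 24.0 = 26.76 L

26.8 L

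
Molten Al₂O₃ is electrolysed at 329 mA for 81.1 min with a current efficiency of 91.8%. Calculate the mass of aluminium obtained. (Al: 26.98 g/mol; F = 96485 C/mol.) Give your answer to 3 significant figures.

0.137 g

Q = 0.329 × 4866 = 1601 C
n(e⁻) = 1601 / 96485 = 0.01659 mol
Al³⁺ + 3e⁻ → Al, so theoretical m(Al) = 0.005530 × 26.98 = 0.1492 g
Actual mass = 91.8% × 0.1492 = 0.137 g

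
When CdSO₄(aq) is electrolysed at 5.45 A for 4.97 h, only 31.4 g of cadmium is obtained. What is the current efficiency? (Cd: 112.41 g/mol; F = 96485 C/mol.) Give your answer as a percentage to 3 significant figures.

Q = 5.45 × 17892 = 97510 C
n(e⁻) = 97510 / 96485 = 1.011 mol
Cd²⁺ + 2e⁻ → Cd, so theoretical n(Cd) = 0.5055 mol → 56.82 g
Efficiency = 31.4 / 56.82 = 0.5526 = 55.3%

55.3%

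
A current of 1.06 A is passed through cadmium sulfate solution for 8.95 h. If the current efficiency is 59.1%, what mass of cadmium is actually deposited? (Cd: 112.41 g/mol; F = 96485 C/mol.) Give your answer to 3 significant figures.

11.8 g

Q = 1.06 × 32220 = 34150 C
n(e⁻) = 34150 / 96485 = 0.3539 mol
Cd²⁺ + 2e⁻ → Cd, so theoretical m(Cd) = 0.1770 × 112.41 = 19.90 g
Actual mass = 59.1% × 19.90 = 11.8 g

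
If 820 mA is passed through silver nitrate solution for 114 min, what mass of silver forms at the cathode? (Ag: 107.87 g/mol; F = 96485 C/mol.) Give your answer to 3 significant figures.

Q = 0.820 A × 6840 s = 5609 C
Moles of electrons = 5609 / 96485 = 0.05813 mol
Ag⁺ + e⁻ → Ag, so n(Ag) = 0.05813 mol
m = 0.05813 × 107.87 = 6.27 g

6.27 g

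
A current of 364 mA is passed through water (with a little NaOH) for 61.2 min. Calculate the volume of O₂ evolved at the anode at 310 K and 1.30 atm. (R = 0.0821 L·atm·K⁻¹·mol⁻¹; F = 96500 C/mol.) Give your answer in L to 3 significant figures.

Q = It = 0.364 × 3672 = 1337 C
n(e⁻) = 1337 / 96500 = 0.01385 mol
2H₂O → O₂ + 4H⁺ + 4e⁻, so n(O₂) = 0.01385 / 4 = 0.003463 mol
V = nRT/P = 0.003463 × 0.0821 × 310 / 1.30 = 0.06780 L

0.0678 L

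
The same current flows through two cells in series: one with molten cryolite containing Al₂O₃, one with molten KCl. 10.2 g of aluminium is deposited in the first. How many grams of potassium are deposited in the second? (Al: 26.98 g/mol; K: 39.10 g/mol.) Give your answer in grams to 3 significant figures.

44.3 g

n(Al) = 10.2 / 26.98 = 0.3781 mol
Al³⁺ + 3e⁻ → Al, so n(e⁻) = 3 × 0.3781 = 1.134 mol
Since the cells are in series, n(e⁻) in the K cell is also 1.134 mol.
K⁺ + e⁻ → K, so n(K) = 1.134 mol
m(K) = 1.134 × 39.10 = 44.3 g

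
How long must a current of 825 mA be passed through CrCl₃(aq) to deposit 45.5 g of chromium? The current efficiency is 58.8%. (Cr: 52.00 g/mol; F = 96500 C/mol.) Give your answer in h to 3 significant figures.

145 h

n(Cr) = 45.5 / 52.00 = 0.8750 mol
Cr³⁺ + 3e⁻ → Cr, so n(e⁻) = 3 × 0.8750 = 2.625 mol
Q = 2.625 × 96500 / 0.588 = 4.308×10^5 C
t = Q / I = 4.308×10^5 / 0.825 = 5.222×10^5 s = 145 h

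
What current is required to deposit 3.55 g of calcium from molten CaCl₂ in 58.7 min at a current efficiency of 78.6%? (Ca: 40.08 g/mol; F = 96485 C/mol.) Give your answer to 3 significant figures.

n(Ca) = 3.55 / 40.08 = 0.08857 mol
Ca²⁺ + 2e⁻ → Ca, so n(e⁻) = 2 × 0.08857 = 0.1771 mol
Q = 0.1771 × 96485 / 0.786 = 21740 C
I = Q / t = 21740 / 3522 s = 6.17 A

6.17 A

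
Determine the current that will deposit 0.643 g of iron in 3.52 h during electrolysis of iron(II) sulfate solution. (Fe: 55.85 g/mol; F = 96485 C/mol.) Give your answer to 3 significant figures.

n(Fe) = 0.643 / 55.85 = 0.01151 mol
Fe²⁺ + 2e⁻ → Fe, so n(e⁻) = 2 × 0.01151 = 0.02302 mol
Q = 0.02302 × 96485 = 2221 C
I = Q / t = 2221 / 12672 s = 0.175 A

0.175 A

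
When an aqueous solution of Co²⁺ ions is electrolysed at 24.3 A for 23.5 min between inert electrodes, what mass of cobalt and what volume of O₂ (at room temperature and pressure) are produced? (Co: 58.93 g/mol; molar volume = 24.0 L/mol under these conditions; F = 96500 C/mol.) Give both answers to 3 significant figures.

10.5 g Co; 2.13 L O₂

Q = 24.3 × 1410 = 34260 C; n(e⁻) = 34260 / 96500 = 0.3550 mol
Cathode: Co²⁺ + 2e⁻ → Co → n(Co) = 0.3550/2 = 0.1775 mol → 10.5 g
Anode: 2H₂O → O₂ + 4H⁺ + 4e⁻ → n(O₂) = 0.3550/4 = 0.08875 mol → 2.13 L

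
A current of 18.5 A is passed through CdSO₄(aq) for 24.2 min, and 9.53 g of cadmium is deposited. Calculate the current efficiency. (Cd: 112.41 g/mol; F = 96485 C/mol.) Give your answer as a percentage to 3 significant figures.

60.9%

Q = 18.5 × 1452 = 26860 C
n(e⁻) = 26860 / 96485 = 0.2784 mol
Cd²⁺ + 2e⁻ → Cd, so theoretical n(Cd) = 0.1392 mol → 15.65 g
Efficiency = 9.53 / 15.65 = 0.6089 = 60.9%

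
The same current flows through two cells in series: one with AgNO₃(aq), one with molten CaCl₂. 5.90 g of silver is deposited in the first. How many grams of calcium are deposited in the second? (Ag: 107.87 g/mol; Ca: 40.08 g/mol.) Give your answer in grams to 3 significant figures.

n(Ag) = 5.90 / 107.87 = 0.05470 mol
Ag⁺ + e⁻ → Ag, so n(e⁻) = 0.05470 mol
In series, the same 0.05470 mol of electrons flows through the second cell.
Ca²⁺ + 2e⁻ → Ca, so n(Ca) = 0.05470 / 2 = 0.02735 mol
m(Ca) = 0.02735 × 40.08 = 1.10 g

1.10 g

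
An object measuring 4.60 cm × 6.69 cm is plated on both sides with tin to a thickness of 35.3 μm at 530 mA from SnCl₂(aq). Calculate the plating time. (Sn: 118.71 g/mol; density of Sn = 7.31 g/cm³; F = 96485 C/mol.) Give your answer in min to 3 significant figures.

Plated area = 2 × 4.60 × 6.69 = 61.55 cm²
Volume = 61.55 × 35.3×10⁻⁴ cm = 0.2173 cm³
m(Sn) = 0.2173 × 7.31 = 1.588 g
n(Sn) = 1.588 / 118.71 = 0.01338 mol; n(e⁻) = 2 × 0.01338 = 0.02676 mol
Q = 0.02676 × 96485 = 2582 C
t = 2582 / 0.530 = 4872 s = 81.2 min

81.2 min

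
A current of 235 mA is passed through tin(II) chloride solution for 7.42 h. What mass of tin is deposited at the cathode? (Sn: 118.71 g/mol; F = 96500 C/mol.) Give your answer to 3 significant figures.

Q = It = 0.235 × 26712 = 6277 C
n(e⁻) = Q/F = 6277/96500 = 0.06505 mol
Sn²⁺ + 2e⁻ → Sn, so n(Sn) = 0.06505 / 2 = 0.03253 mol
m = 0.03253 × 118.71 = 3.86 g

3.86 g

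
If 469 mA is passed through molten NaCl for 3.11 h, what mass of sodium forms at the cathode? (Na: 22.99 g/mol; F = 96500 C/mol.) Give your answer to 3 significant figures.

Q = 0.469 A × 11196 s = 5251 C
n(e⁻) = 5251 / 96500 = 0.05441 mol
Na⁺ + e⁻ → Na, so n(Na) = 0.05441 mol
m = 0.05441 × 22.99 = 1.25 g

1.25 g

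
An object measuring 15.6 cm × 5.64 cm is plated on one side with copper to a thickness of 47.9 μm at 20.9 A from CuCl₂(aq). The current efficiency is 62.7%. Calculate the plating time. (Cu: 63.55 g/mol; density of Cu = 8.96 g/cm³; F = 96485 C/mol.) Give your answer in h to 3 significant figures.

0.243 h

Plated area = 15.6 × 5.64 = 87.98 cm²
Volume = 87.98 × 47.9×10⁻⁴ cm = 0.4214 cm³
m(Cu) = 0.4214 × 8.96 = 3.776 g
n(Cu) = 3.776 / 63.55 = 0.05942 mol; n(e⁻) = 2 × 0.05942 = 0.1188 mol
Q = 0.1188 × 96485 / 0.627 = 18280 C
t = 18280 / 20.9 = 874.6 s = 0.243 h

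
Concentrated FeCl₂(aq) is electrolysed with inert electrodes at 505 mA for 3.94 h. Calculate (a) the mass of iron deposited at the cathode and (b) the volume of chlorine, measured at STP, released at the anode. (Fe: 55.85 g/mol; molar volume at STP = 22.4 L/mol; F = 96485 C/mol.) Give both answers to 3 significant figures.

Q = 0.505 × 14184 = 7163 C; n(e⁻) = 7163 / 96485 = 0.07424 mol
Cathode: Fe²⁺ + 2e⁻ → Fe → n(Fe) = 0.07424/2 = 0.03712 mol → 2.07 g
Anode: 2Cl⁻ → Cl₂ + 2e⁻ → n(Cl₂) = 0.07424/2 = 0.03712 mol → 0.831 L

2.07 g Fe; 0.831 L Cl₂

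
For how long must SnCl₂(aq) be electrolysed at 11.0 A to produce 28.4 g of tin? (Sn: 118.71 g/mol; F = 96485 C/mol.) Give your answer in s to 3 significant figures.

n(Sn) = 28.4 / 118.71 = 0.2392 mol
Sn²⁺ + 2e⁻ → Sn, so n(e⁻) = 2 × 0.2392 = 0.4784 mol
Q = 0.4784 × 96485 = 46160 C
t = Q / I = 46160 / 11.0 = 4196 s

4200 s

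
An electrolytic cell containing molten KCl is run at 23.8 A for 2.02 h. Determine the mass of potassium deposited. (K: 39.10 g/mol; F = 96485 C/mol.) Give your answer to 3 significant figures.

Charge passed = 23.8 × 7272 = 1.731×10^5 C
n(e⁻) = 1.731×10^5 / 96485 = 1.794 mol
K⁺ + e⁻ → K, so n(K) = 1.794 mol
m = 1.794 × 39.10 = 70.1 g

70.1 g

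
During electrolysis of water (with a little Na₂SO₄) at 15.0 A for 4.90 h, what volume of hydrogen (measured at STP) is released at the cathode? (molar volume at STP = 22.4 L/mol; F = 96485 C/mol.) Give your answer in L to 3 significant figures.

30.7 L

Q = It = 15.0 × 17640 = 2.646×10^5 C
n(e⁻) = 2.646×10^5 / 96485 = 2.742 mol
2H⁺ + 2e⁻ → H₂, so n(H₂) = 2.742 / 2 = 1.371 mol
V = 1.371 × 22.4 = 30.71 L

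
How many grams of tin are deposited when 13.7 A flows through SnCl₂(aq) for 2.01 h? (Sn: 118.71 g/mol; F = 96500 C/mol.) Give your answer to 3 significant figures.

Q = It = 13.7 × 7236 = 99130 C
Moles of electrons = 99130 / 96500 = 1.027 mol
Sn²⁺ + 2e⁻ → Sn, so n(Sn) = 1.027 / 2 = 0.5135 mol
m = 0.5135 × 118.71 = 61.0 g

61.0 g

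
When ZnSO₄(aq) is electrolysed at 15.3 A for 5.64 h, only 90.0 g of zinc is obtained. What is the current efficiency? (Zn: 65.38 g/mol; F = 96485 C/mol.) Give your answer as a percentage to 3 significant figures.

85.5%

Q = 15.3 × 20304 = 3.107×10^5 C
n(e⁻) = 3.107×10^5 / 96485 = 3.220 mol
Zn²⁺ + 2e⁻ → Zn, so theoretical n(Zn) = 1.610 mol → 105.3 g
Efficiency = 90.0 / 105.3 = 0.8547 = 85.5%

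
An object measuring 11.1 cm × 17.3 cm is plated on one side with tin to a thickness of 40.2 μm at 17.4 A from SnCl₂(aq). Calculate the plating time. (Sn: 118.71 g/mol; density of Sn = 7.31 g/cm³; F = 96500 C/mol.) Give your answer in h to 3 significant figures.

Plated area = 11.1 × 17.3 = 192.0 cm²
Volume = 192.0 × 40.2×10⁻⁴ cm = 0.7718 cm³
m(Sn) = 0.7718 × 7.31 = 5.642 g
n(Sn) = 5.642 / 118.71 = 0.04753 mol; n(e⁻) = 2 × 0.04753 = 0.09506 mol
Q = 0.09506 × 96500 = 9173 C
t = 9173 / 17.4 = 527.2 s = 0.146 h

0.146 h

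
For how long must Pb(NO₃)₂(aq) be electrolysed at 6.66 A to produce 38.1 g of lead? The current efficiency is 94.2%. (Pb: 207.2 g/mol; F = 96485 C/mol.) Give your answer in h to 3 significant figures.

1.57 h

n(Pb) = 38.1 / 207.2 = 0.1839 mol
Pb²⁺ + 2e⁻ → Pb, so n(e⁻) = 2 × 0.1839 = 0.3678 mol
Q = 0.3678 × 96485 / 0.942 = 37670 C
t = Q / I = 37670 / 6.66 = 5656 s = 1.57 h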